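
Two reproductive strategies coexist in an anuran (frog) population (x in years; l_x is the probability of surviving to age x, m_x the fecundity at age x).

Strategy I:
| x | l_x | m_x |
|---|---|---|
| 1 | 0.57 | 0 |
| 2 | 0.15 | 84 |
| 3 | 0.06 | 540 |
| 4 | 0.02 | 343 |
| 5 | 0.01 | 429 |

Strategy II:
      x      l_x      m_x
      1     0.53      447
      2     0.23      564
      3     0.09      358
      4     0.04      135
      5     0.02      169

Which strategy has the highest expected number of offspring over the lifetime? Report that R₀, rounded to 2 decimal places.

Strategy I: R₀ = 0.57×0 + 0.15×84 + 0.06×540 + 0.02×343 + 0.01×429 = 56.1500
Strategy II: R₀ = 0.53×447 + 0.23×564 + 0.09×358 + 0.04×135 + 0.02×169 = 407.6300
Highest R₀: strategy II with 407.6300.

407.63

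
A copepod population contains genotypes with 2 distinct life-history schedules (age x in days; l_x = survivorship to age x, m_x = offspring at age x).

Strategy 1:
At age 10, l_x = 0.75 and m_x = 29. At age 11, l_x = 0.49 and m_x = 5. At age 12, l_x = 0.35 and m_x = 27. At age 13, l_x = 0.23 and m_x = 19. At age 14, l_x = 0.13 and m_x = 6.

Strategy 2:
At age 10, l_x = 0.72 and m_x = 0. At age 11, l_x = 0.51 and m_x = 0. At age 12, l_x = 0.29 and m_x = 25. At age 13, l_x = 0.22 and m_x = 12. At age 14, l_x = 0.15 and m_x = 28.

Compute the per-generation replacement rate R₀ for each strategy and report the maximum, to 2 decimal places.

Strategy 1: R₀ = 0.75×29 + 0.49×5 + 0.35×27 + 0.23×19 + 0.13×6 = 38.8000
Strategy 2: R₀ = 0.72×0 + 0.51×0 + 0.29×25 + 0.22×12 + 0.15×28 = 14.0900
Highest R₀: strategy 1 with 38.8000.

38.80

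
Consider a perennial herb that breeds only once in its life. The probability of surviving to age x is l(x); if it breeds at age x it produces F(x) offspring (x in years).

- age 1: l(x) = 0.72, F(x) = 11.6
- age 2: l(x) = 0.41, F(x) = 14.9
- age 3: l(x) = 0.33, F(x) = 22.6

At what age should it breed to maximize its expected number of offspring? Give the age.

Expected offspring if breeding at age x = l(x) × F(x):
  age 1: 0.72 × 11.6 = 8.352
  age 2: 0.41 × 14.9 = 6.109
  age 3: 0.33 × 22.6 = 7.458
Maximum at age 1 (8.352).

1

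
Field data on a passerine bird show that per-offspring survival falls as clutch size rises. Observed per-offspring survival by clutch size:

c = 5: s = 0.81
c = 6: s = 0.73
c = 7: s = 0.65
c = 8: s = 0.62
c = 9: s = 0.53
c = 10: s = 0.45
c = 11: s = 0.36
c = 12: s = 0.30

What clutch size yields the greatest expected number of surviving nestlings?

Expected surviving nestlings = c × s(c):
  c=5: 5 × 0.81 = 4.050
  c=6: 6 × 0.73 = 4.380
  c=7: 7 × 0.65 = 4.550
  c=8: 8 × 0.62 = 4.960
  c=9: 9 × 0.53 = 4.770
  c=10: 10 × 0.45 = 4.500
  c=11: 11 × 0.36 = 3.960
  c=12: 12 × 0.30 = 3.600
Maximum at c = 8 (4.960 surviving nestlings).

8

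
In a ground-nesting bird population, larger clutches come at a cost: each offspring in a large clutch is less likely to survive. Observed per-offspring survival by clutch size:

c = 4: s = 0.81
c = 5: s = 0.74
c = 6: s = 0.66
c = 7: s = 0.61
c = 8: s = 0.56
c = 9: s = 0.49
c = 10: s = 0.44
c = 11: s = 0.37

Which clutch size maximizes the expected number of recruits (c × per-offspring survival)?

Expected recruits = c × s(c):
  c=4: 4 × 0.81 = 3.240
  c=5: 5 × 0.74 = 3.700
  c=6: 6 × 0.66 = 3.960
  c=7: 7 × 0.61 = 4.270
  c=8: 8 × 0.56 = 4.480
  c=9: 9 × 0.49 = 4.410
  c=10: 10 × 0.44 = 4.400
  c=11: 11 × 0.37 = 4.070
Maximum at c = 8 (4.480 recruits).

8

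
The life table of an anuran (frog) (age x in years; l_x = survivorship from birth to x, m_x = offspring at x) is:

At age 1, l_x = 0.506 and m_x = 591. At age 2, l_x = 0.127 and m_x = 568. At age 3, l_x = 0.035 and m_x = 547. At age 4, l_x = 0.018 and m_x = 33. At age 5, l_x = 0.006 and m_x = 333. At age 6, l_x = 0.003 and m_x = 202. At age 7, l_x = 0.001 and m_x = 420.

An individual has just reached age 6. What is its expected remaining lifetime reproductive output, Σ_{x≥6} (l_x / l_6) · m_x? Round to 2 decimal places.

l_6 = 0.003. Conditional survival from age 6 to x is l_x / l_6.
  x=6: (0.003/0.003) × 202 = 202.0000
  x=7: (0.001/0.003) × 420 = 140.0000
Sum = 202.0000 + 140.0000 = 342.0000

342.00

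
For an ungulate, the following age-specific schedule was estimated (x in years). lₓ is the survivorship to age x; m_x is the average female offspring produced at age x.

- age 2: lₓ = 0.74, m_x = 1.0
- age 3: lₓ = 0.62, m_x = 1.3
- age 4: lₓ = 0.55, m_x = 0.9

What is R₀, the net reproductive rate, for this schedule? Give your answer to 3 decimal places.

R₀ = Σ lₓ m_x:
  age 2: 0.74 × 1.0 = 0.7400
  age 3: 0.62 × 1.3 = 0.8060
  age 4: 0.55 × 0.9 = 0.4950
R₀ = 0.7400 + 0.8060 + 0.4950 = 2.0410

2.041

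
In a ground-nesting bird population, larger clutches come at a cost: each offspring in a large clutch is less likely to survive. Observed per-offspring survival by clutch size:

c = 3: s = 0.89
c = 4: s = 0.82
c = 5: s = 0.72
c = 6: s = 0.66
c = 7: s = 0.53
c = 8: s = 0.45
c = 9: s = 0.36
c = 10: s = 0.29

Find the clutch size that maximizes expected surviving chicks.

6

Expected surviving chicks = c × s(c):
  c=3: 3 × 0.89 = 2.670
  c=4: 4 × 0.82 = 3.280
  c=5: 5 × 0.72 = 3.600
  c=6: 6 × 0.66 = 3.960
  c=7: 7 × 0.53 = 3.710
  c=8: 8 × 0.45 = 3.600
  c=9: 9 × 0.36 = 3.240
  c=10: 10 × 0.29 = 2.900
Maximum at c = 6 (3.960 surviving chicks).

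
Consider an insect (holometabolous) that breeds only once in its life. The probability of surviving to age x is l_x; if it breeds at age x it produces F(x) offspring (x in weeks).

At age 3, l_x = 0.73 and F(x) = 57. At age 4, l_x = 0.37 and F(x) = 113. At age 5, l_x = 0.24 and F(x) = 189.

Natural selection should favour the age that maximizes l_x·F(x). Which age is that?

5

Expected offspring if breeding at age x = l_x × F(x):
  age 3: 0.73 × 57 = 41.610
  age 4: 0.37 × 113 = 41.810
  age 5: 0.24 × 189 = 45.360
Maximum at age 5 (45.360).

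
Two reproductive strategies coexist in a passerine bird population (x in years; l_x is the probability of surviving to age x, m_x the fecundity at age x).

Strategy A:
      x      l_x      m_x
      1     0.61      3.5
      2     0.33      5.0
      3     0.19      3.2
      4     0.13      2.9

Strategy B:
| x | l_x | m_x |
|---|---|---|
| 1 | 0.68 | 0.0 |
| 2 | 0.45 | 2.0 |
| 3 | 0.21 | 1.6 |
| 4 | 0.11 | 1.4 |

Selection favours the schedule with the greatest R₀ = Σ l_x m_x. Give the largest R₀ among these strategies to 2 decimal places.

Strategy A: R₀ = 0.61×3.5 + 0.33×5.0 + 0.19×3.2 + 0.13×2.9 = 4.7700
Strategy B: R₀ = 0.68×0.0 + 0.45×2.0 + 0.21×1.6 + 0.11×1.4 = 1.3900
Highest R₀: strategy A with 4.7700.

4.77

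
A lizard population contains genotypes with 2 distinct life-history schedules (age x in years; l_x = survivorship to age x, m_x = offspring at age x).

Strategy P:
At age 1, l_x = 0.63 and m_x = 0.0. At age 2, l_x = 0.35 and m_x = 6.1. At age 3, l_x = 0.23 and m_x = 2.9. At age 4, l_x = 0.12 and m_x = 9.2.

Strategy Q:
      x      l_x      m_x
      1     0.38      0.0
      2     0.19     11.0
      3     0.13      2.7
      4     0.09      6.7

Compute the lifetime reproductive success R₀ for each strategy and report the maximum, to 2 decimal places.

3.91

Strategy P: R₀ = 0.63×0.0 + 0.35×6.1 + 0.23×2.9 + 0.12×9.2 = 3.9060
Strategy Q: R₀ = 0.38×0.0 + 0.19×11.0 + 0.13×2.7 + 0.09×6.7 = 3.0440
Highest R₀: strategy P with 3.9060.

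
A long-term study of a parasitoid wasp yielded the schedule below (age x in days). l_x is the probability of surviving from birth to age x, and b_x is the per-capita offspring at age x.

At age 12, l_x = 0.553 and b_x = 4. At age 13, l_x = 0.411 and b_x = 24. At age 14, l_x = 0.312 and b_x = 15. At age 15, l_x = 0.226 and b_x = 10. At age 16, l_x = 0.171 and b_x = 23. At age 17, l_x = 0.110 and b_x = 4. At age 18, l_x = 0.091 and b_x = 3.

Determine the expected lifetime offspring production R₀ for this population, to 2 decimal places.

23.66

R₀ = Σ l_x b_x:
  age 12: 0.553 × 4 = 2.2120
  age 13: 0.411 × 24 = 9.8640
  age 14: 0.312 × 15 = 4.6800
  age 15: 0.226 × 10 = 2.2600
  age 16: 0.171 × 23 = 3.9330
  age 17: 0.110 × 4 = 0.4400
  age 18: 0.091 × 3 = 0.2730
R₀ = 2.2120 + 9.8640 + 4.6800 + 2.2600 + 3.9330 + 0.4400 + 0.2730 = 23.6620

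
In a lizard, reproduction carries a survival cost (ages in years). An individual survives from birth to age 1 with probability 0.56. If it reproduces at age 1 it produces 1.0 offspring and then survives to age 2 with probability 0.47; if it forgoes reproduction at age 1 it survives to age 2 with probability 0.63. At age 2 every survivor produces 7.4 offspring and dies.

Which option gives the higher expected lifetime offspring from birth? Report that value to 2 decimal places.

2.61

breed at age 1: R₀ = 0.56 × (1.0 + 0.47 × 7.4) = 0.56 × 4.4780 = 2.5077
delay to age 2: R₀ = 0.56 × (0.63 × 7.4) = 0.56 × 4.6620 = 2.6107
Higher: delay to age 2 (2.6107).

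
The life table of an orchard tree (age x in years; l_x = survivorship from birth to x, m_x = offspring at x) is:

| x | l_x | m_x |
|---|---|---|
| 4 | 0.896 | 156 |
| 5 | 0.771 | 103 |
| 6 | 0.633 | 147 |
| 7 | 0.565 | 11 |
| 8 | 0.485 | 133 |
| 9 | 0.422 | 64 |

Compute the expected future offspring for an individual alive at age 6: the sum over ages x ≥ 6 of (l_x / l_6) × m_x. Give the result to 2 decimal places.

l_6 = 0.633. Conditional survival from age 6 to x is l_x / l_6.
  x=6: (0.633/0.633) × 147 = 147.0000
  x=7: (0.565/0.633) × 11 = 9.8183
  x=8: (0.485/0.633) × 133 = 101.9036
  x=9: (0.422/0.633) × 64 = 42.6667
Sum = 147.0000 + 9.8183 + 101.9036 + 42.6667 = 301.3886

301.39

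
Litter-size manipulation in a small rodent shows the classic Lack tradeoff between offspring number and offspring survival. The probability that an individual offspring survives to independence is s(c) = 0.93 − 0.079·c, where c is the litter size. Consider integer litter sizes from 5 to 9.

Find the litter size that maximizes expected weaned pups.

Expected weaned pups = c × s(c):
  c=5: 5 × 0.535 = 2.675
  c=6: 6 × 0.456 = 2.736
  c=7: 7 × 0.377 = 2.639
  c=8: 8 × 0.298 = 2.384
  c=9: 9 × 0.219 = 1.971
Maximum at c = 6 (2.736 weaned pups).

6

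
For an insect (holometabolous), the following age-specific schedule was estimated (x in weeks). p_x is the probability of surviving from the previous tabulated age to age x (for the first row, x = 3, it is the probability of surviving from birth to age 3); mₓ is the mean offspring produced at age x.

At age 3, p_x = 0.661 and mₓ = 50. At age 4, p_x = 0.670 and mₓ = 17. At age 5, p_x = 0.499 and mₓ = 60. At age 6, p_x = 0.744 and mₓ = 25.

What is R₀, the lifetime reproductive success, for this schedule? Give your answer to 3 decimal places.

57.949

Survivorship from birth: l_x = p_3·p_4·…·p_x.
  l_3 = 0.66100
  l_4 = 0.44287
  l_5 = 0.22099
  l_6 = 0.16442
R₀ = Σ l_x mₓ:
  age 3: 0.66100 × 50 = 33.0500
  age 4: 0.44287 × 17 = 7.5288
  age 5: 0.22099 × 60 = 13.2594
  age 6: 0.16442 × 25 = 4.1105
R₀ = 33.0500 + 7.5288 + 13.2594 + 4.1105 = 57.9487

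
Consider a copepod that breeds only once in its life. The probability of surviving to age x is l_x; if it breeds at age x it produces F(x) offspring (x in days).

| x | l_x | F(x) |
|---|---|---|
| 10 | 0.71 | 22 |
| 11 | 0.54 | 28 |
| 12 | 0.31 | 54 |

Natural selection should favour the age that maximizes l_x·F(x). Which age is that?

12

Expected offspring if breeding at age x = l_x × F(x):
  age 10: 0.71 × 22 = 15.620
  age 11: 0.54 × 28 = 15.120
  age 12: 0.31 × 54 = 16.740
Maximum at age 12 (16.740).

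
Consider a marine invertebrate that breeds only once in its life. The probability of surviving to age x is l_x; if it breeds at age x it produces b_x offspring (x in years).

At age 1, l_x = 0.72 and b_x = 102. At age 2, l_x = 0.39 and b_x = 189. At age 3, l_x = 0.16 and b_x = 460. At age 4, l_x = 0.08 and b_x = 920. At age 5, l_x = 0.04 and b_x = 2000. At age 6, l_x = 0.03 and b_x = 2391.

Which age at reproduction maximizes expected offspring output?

5

Expected offspring if breeding at age x = l_x × b_x:
  age 1: 0.72 × 102 = 73.440
  age 2: 0.39 × 189 = 73.710
  age 3: 0.16 × 460 = 73.600
  age 4: 0.08 × 920 = 73.600
  age 5: 0.04 × 2000 = 80.000
  age 6: 0.03 × 2391 = 71.730
Maximum at age 5 (80.000).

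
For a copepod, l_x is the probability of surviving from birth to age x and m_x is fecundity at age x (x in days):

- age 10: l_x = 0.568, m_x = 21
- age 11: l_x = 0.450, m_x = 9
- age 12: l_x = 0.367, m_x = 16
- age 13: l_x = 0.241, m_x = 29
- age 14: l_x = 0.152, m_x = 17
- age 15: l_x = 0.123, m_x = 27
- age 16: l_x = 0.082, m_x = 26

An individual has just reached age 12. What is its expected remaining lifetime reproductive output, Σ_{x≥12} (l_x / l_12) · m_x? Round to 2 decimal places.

l_12 = 0.367. Conditional survival from age 12 to x is l_x / l_12.
  x=12: (0.367/0.367) × 16 = 16.0000
  x=13: (0.241/0.367) × 29 = 19.0436
  x=14: (0.152/0.367) × 17 = 7.0409
  x=15: (0.123/0.367) × 27 = 9.0490
  x=16: (0.082/0.367) × 26 = 5.8093
Sum = 16.0000 + 19.0436 + 7.0409 + 9.0490 + 5.8093 = 56.9428

56.94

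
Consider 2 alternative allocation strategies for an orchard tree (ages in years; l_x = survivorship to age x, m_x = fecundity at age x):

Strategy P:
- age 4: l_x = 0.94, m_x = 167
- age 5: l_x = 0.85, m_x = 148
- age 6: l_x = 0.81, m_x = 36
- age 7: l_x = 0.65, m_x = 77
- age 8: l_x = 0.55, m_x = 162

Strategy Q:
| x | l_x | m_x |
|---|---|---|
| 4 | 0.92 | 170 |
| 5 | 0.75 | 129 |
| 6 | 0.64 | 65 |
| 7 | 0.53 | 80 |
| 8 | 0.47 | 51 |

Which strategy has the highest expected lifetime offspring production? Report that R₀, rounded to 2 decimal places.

Strategy P: R₀ = 0.94×167 + 0.85×148 + 0.81×36 + 0.65×77 + 0.55×162 = 451.0900
Strategy Q: R₀ = 0.92×170 + 0.75×129 + 0.64×65 + 0.53×80 + 0.47×51 = 361.1200
Highest R₀: strategy P with 451.0900.

451.09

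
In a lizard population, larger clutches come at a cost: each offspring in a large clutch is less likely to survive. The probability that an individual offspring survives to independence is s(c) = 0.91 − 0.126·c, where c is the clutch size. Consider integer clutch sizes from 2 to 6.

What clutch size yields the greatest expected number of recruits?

4

Expected recruits = c × s(c):
  c=2: 2 × 0.658 = 1.316
  c=3: 3 × 0.532 = 1.596
  c=4: 4 × 0.406 = 1.624
  c=5: 5 × 0.280 = 1.400
  c=6: 6 × 0.154 = 0.924
Maximum at c = 4 (1.624 recruits).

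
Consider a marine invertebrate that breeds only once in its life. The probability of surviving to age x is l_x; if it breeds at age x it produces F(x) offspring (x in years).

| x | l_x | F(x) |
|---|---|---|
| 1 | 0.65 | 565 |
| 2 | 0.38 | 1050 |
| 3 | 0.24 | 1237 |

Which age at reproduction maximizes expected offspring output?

2

Expected offspring if breeding at age x = l_x × F(x):
  age 1: 0.65 × 565 = 367.250
  age 2: 0.38 × 1050 = 399.000
  age 3: 0.24 × 1237 = 296.880
Maximum at age 2 (399.000).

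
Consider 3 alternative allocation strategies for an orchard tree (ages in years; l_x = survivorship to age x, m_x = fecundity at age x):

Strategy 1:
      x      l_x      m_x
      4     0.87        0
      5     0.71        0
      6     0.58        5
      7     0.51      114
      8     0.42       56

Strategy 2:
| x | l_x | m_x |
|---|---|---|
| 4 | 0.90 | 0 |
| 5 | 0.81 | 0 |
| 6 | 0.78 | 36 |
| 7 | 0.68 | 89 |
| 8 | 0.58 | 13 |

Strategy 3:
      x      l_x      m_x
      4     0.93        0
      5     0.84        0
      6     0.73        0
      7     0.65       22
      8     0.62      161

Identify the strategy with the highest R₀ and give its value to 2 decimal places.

Strategy 1: R₀ = 0.87×0 + 0.71×0 + 0.58×5 + 0.51×114 + 0.42×56 = 84.5600
Strategy 2: R₀ = 0.90×0 + 0.81×0 + 0.78×36 + 0.68×89 + 0.58×13 = 96.1400
Strategy 3: R₀ = 0.93×0 + 0.84×0 + 0.73×0 + 0.65×22 + 0.62×161 = 114.1200
Highest R₀: strategy 3 with 114.1200.

114.12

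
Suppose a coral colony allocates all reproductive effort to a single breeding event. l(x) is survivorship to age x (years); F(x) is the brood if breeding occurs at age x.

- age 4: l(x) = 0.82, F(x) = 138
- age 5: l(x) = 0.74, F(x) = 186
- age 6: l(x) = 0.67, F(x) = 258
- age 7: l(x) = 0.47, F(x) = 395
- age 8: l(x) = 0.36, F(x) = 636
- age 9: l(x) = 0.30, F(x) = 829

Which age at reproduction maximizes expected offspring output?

9

Expected offspring if breeding at age x = l(x) × F(x):
  age 4: 0.82 × 138 = 113.160
  age 5: 0.74 × 186 = 137.640
  age 6: 0.67 × 258 = 172.860
  age 7: 0.47 × 395 = 185.650
  age 8: 0.36 × 636 = 228.960
  age 9: 0.30 × 829 = 248.700
Maximum at age 9 (248.700).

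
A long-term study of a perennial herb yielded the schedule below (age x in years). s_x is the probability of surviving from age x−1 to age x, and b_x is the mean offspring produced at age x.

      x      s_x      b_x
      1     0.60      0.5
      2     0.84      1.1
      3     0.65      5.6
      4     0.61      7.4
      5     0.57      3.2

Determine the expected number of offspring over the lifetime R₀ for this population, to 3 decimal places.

4.532

Survivorship from birth: l_x = s_1·s_2·…·s_x.
  l_1 = 0.60000
  l_2 = 0.50400
  l_3 = 0.32760
  l_4 = 0.19984
  l_5 = 0.11391
R₀ = Σ l_x b_x:
  age 1: 0.60000 × 0.5 = 0.3000
  age 2: 0.50400 × 1.1 = 0.5544
  age 3: 0.32760 × 5.6 = 1.8346
  age 4: 0.19984 × 7.4 = 1.4788
  age 5: 0.11391 × 3.2 = 0.3645
R₀ = 0.3000 + 0.5544 + 1.8346 + 1.4788 + 0.3645 = 4.5323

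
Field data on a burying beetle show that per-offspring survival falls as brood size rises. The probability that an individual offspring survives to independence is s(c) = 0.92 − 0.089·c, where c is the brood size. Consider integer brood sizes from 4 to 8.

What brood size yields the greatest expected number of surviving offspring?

5

Expected surviving offspring = c × s(c):
  c=4: 4 × 0.564 = 2.256
  c=5: 5 × 0.475 = 2.375
  c=6: 6 × 0.386 = 2.316
  c=7: 7 × 0.297 = 2.079
  c=8: 8 × 0.208 = 1.664
Maximum at c = 5 (2.375 surviving offspring).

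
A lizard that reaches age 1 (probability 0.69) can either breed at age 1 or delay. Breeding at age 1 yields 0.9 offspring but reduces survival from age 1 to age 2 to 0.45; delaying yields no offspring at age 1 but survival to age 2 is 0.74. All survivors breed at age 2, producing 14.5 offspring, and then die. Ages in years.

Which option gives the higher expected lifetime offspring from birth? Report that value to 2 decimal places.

breed at age 1: R₀ = 0.69 × (0.9 + 0.45 × 14.5) = 0.69 × 7.4250 = 5.1233
delay to age 2: R₀ = 0.69 × (0.74 × 14.5) = 0.69 × 10.7300 = 7.4037
Higher: delay to age 2 (7.4037).

7.40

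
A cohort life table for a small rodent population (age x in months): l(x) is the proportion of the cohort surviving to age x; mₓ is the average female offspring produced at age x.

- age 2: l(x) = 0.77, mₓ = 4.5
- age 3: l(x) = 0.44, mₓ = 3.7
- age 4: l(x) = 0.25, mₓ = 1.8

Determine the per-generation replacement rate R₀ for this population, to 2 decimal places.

5.54

R₀ = Σ l(x) mₓ:
  age 2: 0.77 × 4.5 = 3.4650
  age 3: 0.44 × 3.7 = 1.6280
  age 4: 0.25 × 1.8 = 0.4500
R₀ = 3.4650 + 1.6280 + 0.4500 = 5.5430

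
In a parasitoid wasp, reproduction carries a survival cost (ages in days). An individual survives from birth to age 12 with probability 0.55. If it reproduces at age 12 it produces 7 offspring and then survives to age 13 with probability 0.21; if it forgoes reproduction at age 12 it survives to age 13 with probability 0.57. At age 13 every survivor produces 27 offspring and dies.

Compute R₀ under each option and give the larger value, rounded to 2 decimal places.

breed at age 12: R₀ = 0.55 × (7 + 0.21 × 27) = 0.55 × 12.6700 = 6.9685
delay to age 13: R₀ = 0.55 × (0.57 × 27) = 0.55 × 15.3900 = 8.4645
Higher: delay to age 13 (8.4645).

8.46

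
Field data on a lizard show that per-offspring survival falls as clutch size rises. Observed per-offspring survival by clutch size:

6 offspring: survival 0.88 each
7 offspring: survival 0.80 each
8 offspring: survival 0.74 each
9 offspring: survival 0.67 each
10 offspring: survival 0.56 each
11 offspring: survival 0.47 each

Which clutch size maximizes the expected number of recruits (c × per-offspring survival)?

Expected recruits = c × s(c):
  c=6: 6 × 0.88 = 5.280
  c=7: 7 × 0.80 = 5.600
  c=8: 8 × 0.74 = 5.920
  c=9: 9 × 0.67 = 6.030
  c=10: 10 × 0.56 = 5.600
  c=11: 11 × 0.47 = 5.170
Maximum at c = 9 (6.030 recruits).

9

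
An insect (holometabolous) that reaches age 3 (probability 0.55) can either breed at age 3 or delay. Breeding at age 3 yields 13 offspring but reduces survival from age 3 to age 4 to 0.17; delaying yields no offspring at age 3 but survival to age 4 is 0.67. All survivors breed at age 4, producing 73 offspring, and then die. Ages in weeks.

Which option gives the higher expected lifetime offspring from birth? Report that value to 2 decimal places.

26.90

breed at age 3: R₀ = 0.55 × (13 + 0.17 × 73) = 0.55 × 25.4100 = 13.9755
delay to age 4: R₀ = 0.55 × (0.67 × 73) = 0.55 × 48.9100 = 26.9005
Higher: delay to age 4 (26.9005).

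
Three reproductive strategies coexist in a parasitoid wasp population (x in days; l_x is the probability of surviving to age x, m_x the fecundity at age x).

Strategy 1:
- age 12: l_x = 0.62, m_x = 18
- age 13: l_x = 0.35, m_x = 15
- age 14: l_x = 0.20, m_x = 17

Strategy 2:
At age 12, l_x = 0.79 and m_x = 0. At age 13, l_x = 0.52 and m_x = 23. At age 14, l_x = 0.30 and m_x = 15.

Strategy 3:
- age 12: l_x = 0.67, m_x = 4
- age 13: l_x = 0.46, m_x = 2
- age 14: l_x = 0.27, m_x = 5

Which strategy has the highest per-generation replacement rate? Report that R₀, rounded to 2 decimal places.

Strategy 1: R₀ = 0.62×18 + 0.35×15 + 0.20×17 = 19.8100
Strategy 2: R₀ = 0.79×0 + 0.52×23 + 0.30×15 = 16.4600
Strategy 3: R₀ = 0.67×4 + 0.46×2 + 0.27×5 = 4.9500
Highest R₀: strategy 1 with 19.8100.

19.81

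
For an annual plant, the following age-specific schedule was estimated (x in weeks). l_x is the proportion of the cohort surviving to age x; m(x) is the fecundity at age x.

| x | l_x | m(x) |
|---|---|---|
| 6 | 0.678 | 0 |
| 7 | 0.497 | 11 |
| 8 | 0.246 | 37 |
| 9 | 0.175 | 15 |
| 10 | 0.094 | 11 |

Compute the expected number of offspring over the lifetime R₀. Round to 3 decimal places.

R₀ = Σ l_x m(x):
  age 6: 0.678 × 0 = 0.0000
  age 7: 0.497 × 11 = 5.4670
  age 8: 0.246 × 37 = 9.1020
  age 9: 0.175 × 15 = 2.6250
  age 10: 0.094 × 11 = 1.0340
R₀ = 0.0000 + 5.4670 + 9.1020 + 2.6250 + 1.0340 = 18.2280

18.228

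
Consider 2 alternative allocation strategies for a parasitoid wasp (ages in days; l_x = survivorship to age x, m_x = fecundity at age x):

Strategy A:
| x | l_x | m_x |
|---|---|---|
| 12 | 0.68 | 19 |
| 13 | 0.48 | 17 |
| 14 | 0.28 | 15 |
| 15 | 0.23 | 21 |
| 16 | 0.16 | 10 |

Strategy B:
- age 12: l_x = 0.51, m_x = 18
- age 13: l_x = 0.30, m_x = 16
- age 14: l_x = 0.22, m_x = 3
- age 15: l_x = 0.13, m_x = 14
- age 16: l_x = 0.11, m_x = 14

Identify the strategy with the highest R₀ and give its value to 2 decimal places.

Strategy A: R₀ = 0.68×19 + 0.48×17 + 0.28×15 + 0.23×21 + 0.16×10 = 31.7100
Strategy B: R₀ = 0.51×18 + 0.30×16 + 0.22×3 + 0.13×14 + 0.11×14 = 18.0000
Highest R₀: strategy A with 31.7100.

31.71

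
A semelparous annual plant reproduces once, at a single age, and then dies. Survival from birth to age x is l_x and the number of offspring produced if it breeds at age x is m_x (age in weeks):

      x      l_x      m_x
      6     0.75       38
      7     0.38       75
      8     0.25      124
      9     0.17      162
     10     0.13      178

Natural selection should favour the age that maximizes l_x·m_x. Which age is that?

8

Expected offspring if breeding at age x = l_x × m_x:
  age 6: 0.75 × 38 = 28.500
  age 7: 0.38 × 75 = 28.500
  age 8: 0.25 × 124 = 31.000
  age 9: 0.17 × 162 = 27.540
  age 10: 0.13 × 178 = 23.140
Maximum at age 8 (31.000).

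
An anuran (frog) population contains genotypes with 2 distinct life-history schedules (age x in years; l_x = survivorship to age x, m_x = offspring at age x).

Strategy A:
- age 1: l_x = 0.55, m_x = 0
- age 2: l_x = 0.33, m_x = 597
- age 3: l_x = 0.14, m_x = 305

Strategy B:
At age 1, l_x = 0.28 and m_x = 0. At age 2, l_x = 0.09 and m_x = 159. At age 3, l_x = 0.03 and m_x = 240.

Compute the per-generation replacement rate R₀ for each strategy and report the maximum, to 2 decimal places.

Strategy A: R₀ = 0.55×0 + 0.33×597 + 0.14×305 = 239.7100
Strategy B: R₀ = 0.28×0 + 0.09×159 + 0.03×240 = 21.5100
Highest R₀: strategy A with 239.7100.

239.71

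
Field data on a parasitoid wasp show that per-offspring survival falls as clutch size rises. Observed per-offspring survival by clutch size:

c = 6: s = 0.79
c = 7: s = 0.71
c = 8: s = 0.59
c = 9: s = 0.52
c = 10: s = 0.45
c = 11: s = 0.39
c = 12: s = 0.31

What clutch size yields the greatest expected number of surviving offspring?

7

Expected surviving offspring = c × s(c):
  c=6: 6 × 0.79 = 4.740
  c=7: 7 × 0.71 = 4.970
  c=8: 8 × 0.59 = 4.720
  c=9: 9 × 0.52 = 4.680
  c=10: 10 × 0.45 = 4.500
  c=11: 11 × 0.39 = 4.290
  c=12: 12 × 0.31 = 3.720
Maximum at c = 7 (4.970 surviving offspring).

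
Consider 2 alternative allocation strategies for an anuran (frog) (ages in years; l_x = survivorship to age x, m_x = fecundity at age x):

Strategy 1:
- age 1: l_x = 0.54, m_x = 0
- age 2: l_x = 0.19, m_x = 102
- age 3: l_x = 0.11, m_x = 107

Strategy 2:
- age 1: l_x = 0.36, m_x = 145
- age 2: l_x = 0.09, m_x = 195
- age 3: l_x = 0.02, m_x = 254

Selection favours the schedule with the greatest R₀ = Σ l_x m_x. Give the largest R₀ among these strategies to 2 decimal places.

74.83

Strategy 1: R₀ = 0.54×0 + 0.19×102 + 0.11×107 = 31.1500
Strategy 2: R₀ = 0.36×145 + 0.09×195 + 0.02×254 = 74.8300
Highest R₀: strategy 2 with 74.8300.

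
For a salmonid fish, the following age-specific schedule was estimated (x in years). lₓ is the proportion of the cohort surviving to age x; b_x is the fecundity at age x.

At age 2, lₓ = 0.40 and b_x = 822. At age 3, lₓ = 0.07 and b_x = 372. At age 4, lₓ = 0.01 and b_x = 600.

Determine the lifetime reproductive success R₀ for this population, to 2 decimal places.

R₀ = Σ lₓ b_x:
  age 2: 0.40 × 822 = 328.8000
  age 3: 0.07 × 372 = 26.0400
  age 4: 0.01 × 600 = 6.0000
R₀ = 328.8000 + 26.0400 + 6.0000 = 360.8400

360.84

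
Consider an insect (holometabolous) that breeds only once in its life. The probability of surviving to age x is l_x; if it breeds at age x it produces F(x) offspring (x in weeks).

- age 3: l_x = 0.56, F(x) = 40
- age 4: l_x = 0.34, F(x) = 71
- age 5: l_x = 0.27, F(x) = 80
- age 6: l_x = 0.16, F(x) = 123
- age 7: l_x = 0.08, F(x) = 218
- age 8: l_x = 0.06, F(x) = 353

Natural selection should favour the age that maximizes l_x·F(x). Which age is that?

Expected offspring if breeding at age x = l_x × F(x):
  age 3: 0.56 × 40 = 22.400
  age 4: 0.34 × 71 = 24.140
  age 5: 0.27 × 80 = 21.600
  age 6: 0.16 × 123 = 19.680
  age 7: 0.08 × 218 = 17.440
  age 8: 0.06 × 353 = 21.180
Maximum at age 4 (24.140).

4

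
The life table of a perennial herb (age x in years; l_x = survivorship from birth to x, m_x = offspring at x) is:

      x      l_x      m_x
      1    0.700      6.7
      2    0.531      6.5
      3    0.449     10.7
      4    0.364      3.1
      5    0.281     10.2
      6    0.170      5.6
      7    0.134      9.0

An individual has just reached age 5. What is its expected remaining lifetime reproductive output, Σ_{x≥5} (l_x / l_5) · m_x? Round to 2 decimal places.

17.88

l_5 = 0.281. Conditional survival from age 5 to x is l_x / l_5.
  x=5: (0.281/0.281) × 10.2 = 10.2000
  x=6: (0.170/0.281) × 5.6 = 3.3879
  x=7: (0.134/0.281) × 9.0 = 4.2918
Sum = 10.2000 + 3.3879 + 4.2918 = 17.8797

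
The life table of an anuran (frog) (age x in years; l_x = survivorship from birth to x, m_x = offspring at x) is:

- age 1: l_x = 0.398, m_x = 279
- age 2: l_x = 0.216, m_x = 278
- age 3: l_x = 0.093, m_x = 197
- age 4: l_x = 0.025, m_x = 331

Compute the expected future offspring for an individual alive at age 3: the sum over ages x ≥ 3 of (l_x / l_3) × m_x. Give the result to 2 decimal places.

285.98

l_3 = 0.093. Conditional survival from age 3 to x is l_x / l_3.
  x=3: (0.093/0.093) × 197 = 197.0000
  x=4: (0.025/0.093) × 331 = 88.9785
Sum = 197.0000 + 88.9785 = 285.9785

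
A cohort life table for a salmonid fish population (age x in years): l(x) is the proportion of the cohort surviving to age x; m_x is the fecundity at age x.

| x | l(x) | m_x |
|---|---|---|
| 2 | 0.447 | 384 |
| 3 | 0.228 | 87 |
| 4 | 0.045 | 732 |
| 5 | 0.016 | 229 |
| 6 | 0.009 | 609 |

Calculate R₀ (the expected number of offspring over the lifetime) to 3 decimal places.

R₀ = Σ l(x) m_x:
  age 2: 0.447 × 384 = 171.6480
  age 3: 0.228 × 87 = 19.8360
  age 4: 0.045 × 732 = 32.9400
  age 5: 0.016 × 229 = 3.6640
  age 6: 0.009 × 609 = 5.4810
R₀ = 171.6480 + 19.8360 + 32.9400 + 3.6640 + 5.4810 = 233.5690

233.569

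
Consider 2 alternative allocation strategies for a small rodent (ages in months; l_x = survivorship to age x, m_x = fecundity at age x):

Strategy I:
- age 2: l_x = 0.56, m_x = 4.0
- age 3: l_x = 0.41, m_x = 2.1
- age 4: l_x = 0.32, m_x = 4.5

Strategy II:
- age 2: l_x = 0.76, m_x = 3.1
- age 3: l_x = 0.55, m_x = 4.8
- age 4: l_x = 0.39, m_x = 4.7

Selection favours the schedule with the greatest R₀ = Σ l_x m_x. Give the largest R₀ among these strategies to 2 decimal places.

Strategy I: R₀ = 0.56×4.0 + 0.41×2.1 + 0.32×4.5 = 4.5410
Strategy II: R₀ = 0.76×3.1 + 0.55×4.8 + 0.39×4.7 = 6.8290
Highest R₀: strategy II with 6.8290.

6.83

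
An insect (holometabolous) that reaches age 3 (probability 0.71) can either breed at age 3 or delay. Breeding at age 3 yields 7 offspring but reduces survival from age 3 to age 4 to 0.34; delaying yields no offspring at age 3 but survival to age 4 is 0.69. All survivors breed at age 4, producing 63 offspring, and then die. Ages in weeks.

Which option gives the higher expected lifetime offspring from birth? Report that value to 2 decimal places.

breed at age 3: R₀ = 0.71 × (7 + 0.34 × 63) = 0.71 × 28.4200 = 20.1782
delay to age 4: R₀ = 0.71 × (0.69 × 63) = 0.71 × 43.4700 = 30.8637
Higher: delay to age 4 (30.8637).

30.86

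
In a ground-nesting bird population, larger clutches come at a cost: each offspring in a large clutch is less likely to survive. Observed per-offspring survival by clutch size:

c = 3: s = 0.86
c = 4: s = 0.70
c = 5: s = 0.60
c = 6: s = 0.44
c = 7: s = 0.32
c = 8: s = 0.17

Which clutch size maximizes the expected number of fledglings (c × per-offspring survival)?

Expected fledglings = c × s(c):
  c=3: 3 × 0.86 = 2.580
  c=4: 4 × 0.70 = 2.800
  c=5: 5 × 0.60 = 3.000
  c=6: 6 × 0.44 = 2.640
  c=7: 7 × 0.32 = 2.240
  c=8: 8 × 0.17 = 1.360
Maximum at c = 5 (3.000 fledglings).

5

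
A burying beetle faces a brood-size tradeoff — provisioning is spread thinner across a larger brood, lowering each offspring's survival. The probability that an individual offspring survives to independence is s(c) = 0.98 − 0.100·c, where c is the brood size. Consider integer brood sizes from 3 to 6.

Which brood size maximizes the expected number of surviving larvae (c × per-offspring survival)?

5

Expected surviving larvae = c × s(c):
  c=3: 3 × 0.680 = 2.040
  c=4: 4 × 0.580 = 2.320
  c=5: 5 × 0.480 = 2.400
  c=6: 6 × 0.380 = 2.280
Maximum at c = 5 (2.400 surviving larvae).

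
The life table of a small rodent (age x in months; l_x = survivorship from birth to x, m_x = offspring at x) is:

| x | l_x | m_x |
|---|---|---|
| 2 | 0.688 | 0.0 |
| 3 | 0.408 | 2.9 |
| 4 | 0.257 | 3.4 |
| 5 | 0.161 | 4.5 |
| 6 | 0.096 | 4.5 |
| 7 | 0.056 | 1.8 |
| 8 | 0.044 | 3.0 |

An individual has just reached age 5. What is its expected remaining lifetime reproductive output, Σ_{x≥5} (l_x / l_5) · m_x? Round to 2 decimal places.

l_5 = 0.161. Conditional survival from age 5 to x is l_x / l_5.
  x=5: (0.161/0.161) × 4.5 = 4.5000
  x=6: (0.096/0.161) × 4.5 = 2.6832
  x=7: (0.056/0.161) × 1.8 = 0.6261
  x=8: (0.044/0.161) × 3.0 = 0.8199
Sum = 4.5000 + 2.6832 + 0.6261 + 0.8199 = 8.6292

8.63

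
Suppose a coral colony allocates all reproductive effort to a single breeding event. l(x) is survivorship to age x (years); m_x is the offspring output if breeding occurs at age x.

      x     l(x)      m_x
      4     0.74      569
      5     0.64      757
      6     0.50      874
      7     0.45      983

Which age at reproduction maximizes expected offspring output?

5

Expected offspring if breeding at age x = l(x) × m_x:
  age 4: 0.74 × 569 = 421.060
  age 5: 0.64 × 757 = 484.480
  age 6: 0.50 × 874 = 437.000
  age 7: 0.45 × 983 = 442.350
Maximum at age 5 (484.480).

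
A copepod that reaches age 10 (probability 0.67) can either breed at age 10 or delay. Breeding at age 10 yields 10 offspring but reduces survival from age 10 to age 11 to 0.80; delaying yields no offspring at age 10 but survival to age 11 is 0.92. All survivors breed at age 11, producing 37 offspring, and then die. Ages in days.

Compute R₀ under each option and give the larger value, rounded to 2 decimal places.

breed at age 10: R₀ = 0.67 × (10 + 0.80 × 37) = 0.67 × 39.6000 = 26.5320
delay to age 11: R₀ = 0.67 × (0.92 × 37) = 0.67 × 34.0400 = 22.8068
Higher: breed at age 10 (26.5320).

26.53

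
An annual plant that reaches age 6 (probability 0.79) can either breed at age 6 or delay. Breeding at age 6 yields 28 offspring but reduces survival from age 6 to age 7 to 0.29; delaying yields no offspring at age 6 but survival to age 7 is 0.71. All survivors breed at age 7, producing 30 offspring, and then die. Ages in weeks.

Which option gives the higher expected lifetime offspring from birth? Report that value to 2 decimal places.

breed at age 6: R₀ = 0.79 × (28 + 0.29 × 30) = 0.79 × 36.7000 = 28.9930
delay to age 7: R₀ = 0.79 × (0.71 × 30) = 0.79 × 21.3000 = 16.8270
Higher: breed at age 6 (28.9930).

28.99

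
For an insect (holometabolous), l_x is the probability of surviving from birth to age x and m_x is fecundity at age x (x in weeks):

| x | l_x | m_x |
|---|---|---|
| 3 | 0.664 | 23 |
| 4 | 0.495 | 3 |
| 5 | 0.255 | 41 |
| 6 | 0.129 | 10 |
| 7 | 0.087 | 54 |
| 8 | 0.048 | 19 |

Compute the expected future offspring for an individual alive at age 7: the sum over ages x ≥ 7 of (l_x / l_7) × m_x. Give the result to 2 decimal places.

64.48

l_7 = 0.087. Conditional survival from age 7 to x is l_x / l_7.
  x=7: (0.087/0.087) × 54 = 54.0000
  x=8: (0.048/0.087) × 19 = 10.4828
Sum = 54.0000 + 10.4828 = 64.4828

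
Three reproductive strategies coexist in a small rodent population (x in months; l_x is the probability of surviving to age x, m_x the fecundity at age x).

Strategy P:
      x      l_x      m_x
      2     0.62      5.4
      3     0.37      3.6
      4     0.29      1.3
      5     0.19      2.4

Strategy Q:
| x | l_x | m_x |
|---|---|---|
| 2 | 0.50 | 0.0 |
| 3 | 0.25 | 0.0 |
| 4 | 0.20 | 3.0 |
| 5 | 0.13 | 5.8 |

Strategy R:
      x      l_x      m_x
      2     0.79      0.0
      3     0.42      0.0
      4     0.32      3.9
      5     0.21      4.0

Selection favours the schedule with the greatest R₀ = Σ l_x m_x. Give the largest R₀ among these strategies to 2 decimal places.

5.51

Strategy P: R₀ = 0.62×5.4 + 0.37×3.6 + 0.29×1.3 + 0.19×2.4 = 5.5130
Strategy Q: R₀ = 0.50×0.0 + 0.25×0.0 + 0.20×3.0 + 0.13×5.8 = 1.3540
Strategy R: R₀ = 0.79×0.0 + 0.42×0.0 + 0.32×3.9 + 0.21×4.0 = 2.0880
Highest R₀: strategy P with 5.5130.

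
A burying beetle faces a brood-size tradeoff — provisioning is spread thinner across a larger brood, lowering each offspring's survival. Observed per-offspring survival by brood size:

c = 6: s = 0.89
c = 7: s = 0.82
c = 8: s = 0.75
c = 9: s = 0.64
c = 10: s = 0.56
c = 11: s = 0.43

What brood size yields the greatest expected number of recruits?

8

Expected recruits = c × s(c):
  c=6: 6 × 0.89 = 5.340
  c=7: 7 × 0.82 = 5.740
  c=8: 8 × 0.75 = 6.000
  c=9: 9 × 0.64 = 5.760
  c=10: 10 × 0.56 = 5.600
  c=11: 11 × 0.43 = 4.730
Maximum at c = 8 (6.000 recruits).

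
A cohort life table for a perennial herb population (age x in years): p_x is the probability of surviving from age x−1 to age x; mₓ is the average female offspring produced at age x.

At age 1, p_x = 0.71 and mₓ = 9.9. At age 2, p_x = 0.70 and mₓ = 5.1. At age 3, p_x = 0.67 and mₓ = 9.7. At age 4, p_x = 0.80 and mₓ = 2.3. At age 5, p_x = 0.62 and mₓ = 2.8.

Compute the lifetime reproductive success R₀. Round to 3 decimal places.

Survivorship from birth: l_x = p_1·p_2·…·p_x.
  l_1 = 0.71000
  l_2 = 0.49700
  l_3 = 0.33299
  l_4 = 0.26639
  l_5 = 0.16516
R₀ = Σ l_x mₓ:
  age 1: 0.71000 × 9.9 = 7.0290
  age 2: 0.49700 × 5.1 = 2.5347
  age 3: 0.33299 × 9.7 = 3.2300
  age 4: 0.26639 × 2.3 = 0.6127
  age 5: 0.16516 × 2.8 = 0.4624
R₀ = 7.0290 + 2.5347 + 3.2300 + 0.6127 + 0.4624 = 13.8688

13.869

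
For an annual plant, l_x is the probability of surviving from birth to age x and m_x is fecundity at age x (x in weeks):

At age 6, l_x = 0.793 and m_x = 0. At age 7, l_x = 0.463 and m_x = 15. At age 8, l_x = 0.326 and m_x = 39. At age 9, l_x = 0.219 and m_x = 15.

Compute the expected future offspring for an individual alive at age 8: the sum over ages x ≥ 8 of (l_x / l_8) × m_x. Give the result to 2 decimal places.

l_8 = 0.326. Conditional survival from age 8 to x is l_x / l_8.
  x=8: (0.326/0.326) × 39 = 39.0000
  x=9: (0.219/0.326) × 15 = 10.0767
Sum = 39.0000 + 10.0767 = 49.0767

49.08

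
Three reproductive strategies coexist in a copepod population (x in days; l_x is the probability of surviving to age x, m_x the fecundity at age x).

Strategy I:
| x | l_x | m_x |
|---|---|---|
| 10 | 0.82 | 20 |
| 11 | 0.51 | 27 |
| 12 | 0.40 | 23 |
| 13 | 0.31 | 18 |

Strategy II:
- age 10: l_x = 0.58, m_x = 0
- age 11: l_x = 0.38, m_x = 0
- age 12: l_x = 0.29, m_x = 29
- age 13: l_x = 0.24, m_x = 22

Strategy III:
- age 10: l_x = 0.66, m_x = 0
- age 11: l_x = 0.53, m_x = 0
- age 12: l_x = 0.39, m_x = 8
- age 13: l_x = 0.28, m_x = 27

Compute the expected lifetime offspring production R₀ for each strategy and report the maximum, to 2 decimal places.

44.95

Strategy I: R₀ = 0.82×20 + 0.51×27 + 0.40×23 + 0.31×18 = 44.9500
Strategy II: R₀ = 0.58×0 + 0.38×0 + 0.29×29 + 0.24×22 = 13.6900
Strategy III: R₀ = 0.66×0 + 0.53×0 + 0.39×8 + 0.28×27 = 10.6800
Highest R₀: strategy I with 44.9500.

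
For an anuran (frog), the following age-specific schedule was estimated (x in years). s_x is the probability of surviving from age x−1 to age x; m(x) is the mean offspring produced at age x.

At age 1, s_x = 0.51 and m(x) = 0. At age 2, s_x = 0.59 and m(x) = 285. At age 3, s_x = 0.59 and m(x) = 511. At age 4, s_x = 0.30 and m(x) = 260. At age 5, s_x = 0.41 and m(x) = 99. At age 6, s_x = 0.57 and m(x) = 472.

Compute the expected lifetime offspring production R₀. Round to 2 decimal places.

198.36

Survivorship from birth: l_x = s_1·s_2·…·s_x.
  l_1 = 0.51000
  l_2 = 0.30090
  l_3 = 0.17753
  l_4 = 0.05326
  l_5 = 0.02184
  l_6 = 0.01245
R₀ = Σ l_x m(x):
  age 1: 0.51000 × 0 = 0.0000
  age 2: 0.30090 × 285 = 85.7565
  age 3: 0.17753 × 511 = 90.7178
  age 4: 0.05326 × 260 = 13.8476
  age 5: 0.02184 × 99 = 2.1622
  age 6: 0.01245 × 472 = 5.8764
R₀ = 0.0000 + 85.7565 + 90.7178 + 13.8476 + 2.1622 + 5.8764 = 198.3605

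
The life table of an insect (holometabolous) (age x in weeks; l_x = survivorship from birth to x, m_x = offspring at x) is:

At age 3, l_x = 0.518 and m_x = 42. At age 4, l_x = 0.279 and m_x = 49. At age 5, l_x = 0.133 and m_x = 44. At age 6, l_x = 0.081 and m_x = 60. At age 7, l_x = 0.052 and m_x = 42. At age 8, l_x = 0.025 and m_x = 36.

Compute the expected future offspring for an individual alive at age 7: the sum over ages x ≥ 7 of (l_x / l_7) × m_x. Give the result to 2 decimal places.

59.31

l_7 = 0.052. Conditional survival from age 7 to x is l_x / l_7.
  x=7: (0.052/0.052) × 42 = 42.0000
  x=8: (0.025/0.052) × 36 = 17.3077
Sum = 42.0000 + 17.3077 = 59.3077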